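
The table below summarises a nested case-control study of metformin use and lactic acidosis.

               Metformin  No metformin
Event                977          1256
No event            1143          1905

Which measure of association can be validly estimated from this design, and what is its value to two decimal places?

1.30

Reading the table with exposure as columns: a = 977 (Metformin, case), b = 1143 (Metformin, non-case), c = 1256 (No metformin, case), d = 1905.
This is a nested case-control study: participants were sampled on outcome status, so risks in the source population cannot be estimated directly — relative risk is not valid here. The odds ratio is the appropriate measure.
OR = (a·d)/(b·c) = (977 × 1905) / (1143 × 1256) = 1861185 / 1435608 = 1.29644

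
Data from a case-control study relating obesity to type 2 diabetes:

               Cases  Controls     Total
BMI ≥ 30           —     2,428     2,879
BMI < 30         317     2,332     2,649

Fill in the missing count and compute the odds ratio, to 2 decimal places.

The missing cell is in the exposed row: 2879 − 2428 = 451.
So a = 451, b = 2428, c = 317, d = 2332.
OR = (a·d)/(b·c) = (451 × 2332) / (2428 × 317) = 1051732 / 769676 = 1.36646

1.37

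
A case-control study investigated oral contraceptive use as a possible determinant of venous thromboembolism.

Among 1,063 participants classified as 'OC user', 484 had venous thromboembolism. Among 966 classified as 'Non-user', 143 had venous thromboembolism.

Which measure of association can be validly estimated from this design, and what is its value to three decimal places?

4.811

From the description: a = 484, b = 579, c = 143, d = 823.
This is a case-control study: participants were sampled on outcome status, so risks in the source population cannot be estimated directly — relative risk is not valid here. The odds ratio is the appropriate measure.
OR = (a·d)/(b·c) = (484 × 823) / (579 × 143) = 398332 / 82797 = 4.81095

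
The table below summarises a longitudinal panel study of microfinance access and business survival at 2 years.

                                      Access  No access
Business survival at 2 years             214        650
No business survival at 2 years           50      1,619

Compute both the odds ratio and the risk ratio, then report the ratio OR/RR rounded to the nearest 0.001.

Reading the table with exposure as columns: a = 214 (Access, case), b = 50 (Access, non-case), c = 650 (No access, case), d = 1619.
OR = (214·1619)/(50·650) = 346466/32500 = 10.66049
Risk in exposed = 214/264 = 0.81061; risk in unexposed = 650/2269 = 0.28647; RR = 2.82964
OR/RR = 10.66049 / 2.82964 = 3.76744
The outcome is not rare, so the OR lies further from 1 than the RR.

3.767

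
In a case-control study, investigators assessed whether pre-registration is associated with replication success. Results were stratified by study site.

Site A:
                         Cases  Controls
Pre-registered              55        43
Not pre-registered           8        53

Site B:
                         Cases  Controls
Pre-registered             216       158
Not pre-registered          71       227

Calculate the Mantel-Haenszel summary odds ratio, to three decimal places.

4.842

OR_MH = Σ(aᵢdᵢ/nᵢ) / Σ(bᵢcᵢ/nᵢ), where nᵢ is the stratum total.
Stratum 1 (Site A): n = 159; a·d/n = 55·53/159 = 18.3333; b·c/n = 43·8/159 = 2.1635
Stratum 2 (Site B): n = 672; a·d/n = 216·227/672 = 72.9643; b·c/n = 158·71/672 = 16.6935
OR_MH = (18.3333 + 72.9643) / (2.1635 + 16.6935) = 91.2976 / 18.8570 = 4.84158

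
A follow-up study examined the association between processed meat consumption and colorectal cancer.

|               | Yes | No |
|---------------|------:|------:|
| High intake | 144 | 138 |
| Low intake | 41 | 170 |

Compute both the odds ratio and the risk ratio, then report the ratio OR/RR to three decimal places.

1.646

Cells: a = 144, b = 138, c = 41, d = 170.
OR = (144·170)/(138·41) = 24480/5658 = 4.32662
Risk in exposed = 144/282 = 0.51064; risk in unexposed = 41/211 = 0.19431; RR = 2.62792
OR/RR = 4.32662 / 2.62792 = 1.64640
The outcome is not rare, so the OR lies further from 1 than the RR.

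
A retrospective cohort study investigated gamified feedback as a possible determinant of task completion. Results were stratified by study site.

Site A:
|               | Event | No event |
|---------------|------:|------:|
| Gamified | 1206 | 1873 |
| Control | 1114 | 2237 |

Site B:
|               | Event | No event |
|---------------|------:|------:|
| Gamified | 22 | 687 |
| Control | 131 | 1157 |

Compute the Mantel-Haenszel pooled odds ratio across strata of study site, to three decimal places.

OR_MH = Σ(aᵢdᵢ/nᵢ) / Σ(bᵢcᵢ/nᵢ), where nᵢ is the stratum total.
Stratum 1 (Site A): n = 6430; a·d/n = 1206·2237/6430 = 419.5680; b·c/n = 1873·1114/6430 = 324.4980
Stratum 2 (Site B): n = 1997; a·d/n = 22·1157/1997 = 12.7461; b·c/n = 687·131/1997 = 45.0661
OR_MH = (419.5680 + 12.7461) / (324.4980 + 45.0661) = 432.3141 / 369.5641 = 1.16979

1.170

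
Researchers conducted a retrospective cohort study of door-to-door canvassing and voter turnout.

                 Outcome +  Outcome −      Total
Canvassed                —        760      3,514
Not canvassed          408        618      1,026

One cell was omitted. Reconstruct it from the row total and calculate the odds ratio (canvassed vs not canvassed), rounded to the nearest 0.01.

The missing cell is in the exposed row: 3514 − 760 = 2754.
So a = 2754, b = 760, c = 408, d = 618.
OR = (a·d)/(b·c) = (2754 × 618) / (760 × 408) = 1701972 / 310080 = 5.48882

5.49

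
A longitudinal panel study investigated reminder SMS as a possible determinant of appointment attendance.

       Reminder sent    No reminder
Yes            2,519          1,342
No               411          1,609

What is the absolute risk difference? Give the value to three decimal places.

Reading the table with exposure as columns: a = 2519 (Reminder sent, case), b = 411 (Reminder sent, non-case), c = 1342 (No reminder, case), d = 1609.
Risk in exposed = 2519/2930 = 0.859727; risk in unexposed = 1342/2951 = 0.454761.
Risk difference = 0.859727 − 0.454761 = 0.404966

0.405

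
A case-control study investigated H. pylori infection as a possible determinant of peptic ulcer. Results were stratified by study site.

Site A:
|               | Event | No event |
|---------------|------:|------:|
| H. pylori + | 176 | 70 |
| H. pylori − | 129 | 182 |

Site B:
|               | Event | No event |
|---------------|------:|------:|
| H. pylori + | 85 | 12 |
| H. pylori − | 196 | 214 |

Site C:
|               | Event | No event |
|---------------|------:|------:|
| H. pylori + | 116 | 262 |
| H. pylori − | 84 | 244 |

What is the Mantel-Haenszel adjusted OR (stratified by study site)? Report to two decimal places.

2.57

OR_MH = Σ(aᵢdᵢ/nᵢ) / Σ(bᵢcᵢ/nᵢ), where nᵢ is the stratum total.
Stratum 1 (Site A): n = 557; a·d/n = 176·182/557 = 57.5081; b·c/n = 70·129/557 = 16.2118
Stratum 2 (Site B): n = 507; a·d/n = 85·214/507 = 35.8777; b·c/n = 12·196/507 = 4.6391
Stratum 3 (Site C): n = 706; a·d/n = 116·244/706 = 40.0907; b·c/n = 262·84/706 = 31.1728
OR_MH = (57.5081 + 35.8777 + 40.0907) / (16.2118 + 4.6391 + 31.1728) = 133.4764 / 52.0237 = 2.56568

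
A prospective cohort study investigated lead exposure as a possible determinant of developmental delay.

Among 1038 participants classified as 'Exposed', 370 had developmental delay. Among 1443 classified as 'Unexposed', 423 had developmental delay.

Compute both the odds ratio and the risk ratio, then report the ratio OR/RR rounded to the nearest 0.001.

1.098

From the description: a = 370, b = 668, c = 423, d = 1020.
OR = (370·1020)/(668·423) = 377400/282564 = 1.33563
Risk in exposed = 370/1038 = 0.35645; risk in unexposed = 423/1443 = 0.29314; RR = 1.21599
OR/RR = 1.33563 / 1.21599 = 1.09839
The outcome is not rare, so the OR lies further from 1 than the RR.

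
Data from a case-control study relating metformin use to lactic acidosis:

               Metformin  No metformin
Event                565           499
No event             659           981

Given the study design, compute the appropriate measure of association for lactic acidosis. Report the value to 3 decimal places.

Reading the table with exposure as columns: a = 565 (Metformin, case), b = 659 (Metformin, non-case), c = 499 (No metformin, case), d = 981.
This is a case-control study: participants were sampled on outcome status, so risks in the source population cannot be estimated directly — relative risk is not valid here. The odds ratio is the appropriate measure.
OR = (a·d)/(b·c) = (565 × 981) / (659 × 499) = 554265 / 328841 = 1.68551

1.686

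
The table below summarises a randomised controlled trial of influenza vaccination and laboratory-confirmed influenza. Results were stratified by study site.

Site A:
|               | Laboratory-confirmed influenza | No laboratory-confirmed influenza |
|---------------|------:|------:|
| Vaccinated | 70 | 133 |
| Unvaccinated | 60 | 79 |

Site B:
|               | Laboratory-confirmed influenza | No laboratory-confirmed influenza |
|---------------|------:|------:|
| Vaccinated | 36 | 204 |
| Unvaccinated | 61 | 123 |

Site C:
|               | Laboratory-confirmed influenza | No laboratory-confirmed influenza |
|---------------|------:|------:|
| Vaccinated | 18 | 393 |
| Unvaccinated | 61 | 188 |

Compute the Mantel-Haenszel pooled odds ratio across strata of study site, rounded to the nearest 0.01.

0.36

OR_MH = Σ(aᵢdᵢ/nᵢ) / Σ(bᵢcᵢ/nᵢ), where nᵢ is the stratum total.
Stratum 1 (Site A): n = 342; a·d/n = 70·79/342 = 16.1696; b·c/n = 133·60/342 = 23.3333
Stratum 2 (Site B): n = 424; a·d/n = 36·123/424 = 10.4434; b·c/n = 204·61/424 = 29.3491
Stratum 3 (Site C): n = 660; a·d/n = 18·188/660 = 5.1273; b·c/n = 393·61/660 = 36.3227
OR_MH = (16.1696 + 10.4434 + 5.1273) / (23.3333 + 29.3491 + 36.3227) = 31.7403 / 89.0051 = 0.35661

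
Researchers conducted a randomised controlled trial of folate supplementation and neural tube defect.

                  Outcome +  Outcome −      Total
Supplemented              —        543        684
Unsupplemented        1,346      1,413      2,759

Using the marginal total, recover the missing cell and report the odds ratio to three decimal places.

The missing cell is in the exposed row: 684 − 543 = 141.
So a = 141, b = 543, c = 1346, d = 1413.
OR = (a·d)/(b·c) = (141 × 1413) / (543 × 1346) = 199233 / 730878 = 0.27259

0.273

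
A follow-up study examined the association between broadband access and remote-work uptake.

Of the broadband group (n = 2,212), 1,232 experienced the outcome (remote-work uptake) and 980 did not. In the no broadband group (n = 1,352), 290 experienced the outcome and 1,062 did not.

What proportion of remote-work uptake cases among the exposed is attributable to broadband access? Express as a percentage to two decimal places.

From the description: a = 1232, b = 980, c = 290, d = 1062.
Risk in exposed = 1232/2212 = 0.55696; risk in unexposed = 290/1352 = 0.21450.
RR = 0.55696/0.21450 = 2.59660
AR% = (RR − 1)/RR × 100 = (2.59660 − 1)/2.59660 × 100 = 61.4880%

61.49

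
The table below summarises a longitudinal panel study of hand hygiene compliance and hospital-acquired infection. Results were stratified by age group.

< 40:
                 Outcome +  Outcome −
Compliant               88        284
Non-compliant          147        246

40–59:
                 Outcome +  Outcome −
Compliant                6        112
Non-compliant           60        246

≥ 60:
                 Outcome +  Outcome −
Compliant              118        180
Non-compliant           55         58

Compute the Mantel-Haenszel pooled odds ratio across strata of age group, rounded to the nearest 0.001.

OR_MH = Σ(aᵢdᵢ/nᵢ) / Σ(bᵢcᵢ/nᵢ), where nᵢ is the stratum total.
Stratum 1 (< 40): n = 765; a·d/n = 88·246/765 = 28.2980; b·c/n = 284·147/765 = 54.5725
Stratum 2 (40–59): n = 424; a·d/n = 6·246/424 = 3.4811; b·c/n = 112·60/424 = 15.8491
Stratum 3 (≥ 60): n = 411; a·d/n = 118·58/411 = 16.6521; b·c/n = 180·55/411 = 24.0876
OR_MH = (28.2980 + 3.4811 + 16.6521) / (54.5725 + 15.8491 + 24.0876) = 48.4312 / 94.5092 = 0.51245

0.512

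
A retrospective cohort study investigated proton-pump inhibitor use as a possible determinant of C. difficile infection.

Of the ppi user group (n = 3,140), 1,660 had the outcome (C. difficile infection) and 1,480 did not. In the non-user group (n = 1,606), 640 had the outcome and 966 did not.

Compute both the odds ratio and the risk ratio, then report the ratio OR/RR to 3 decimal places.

1.276

From the description: a = 1660, b = 1480, c = 640, d = 966.
OR = (1660·966)/(1480·640) = 1603560/947200 = 1.69295
Risk in exposed = 1660/3140 = 0.52866; risk in unexposed = 640/1606 = 0.39851; RR = 1.32661
OR/RR = 1.69295 / 1.32661 = 1.27614
The outcome is not rare, so the OR lies further from 1 than the RR.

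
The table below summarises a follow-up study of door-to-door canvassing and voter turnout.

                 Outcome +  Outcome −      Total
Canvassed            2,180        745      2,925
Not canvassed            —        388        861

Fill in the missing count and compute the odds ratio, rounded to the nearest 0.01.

The missing cell is in the unexposed row: 861 − 388 = 473.
So a = 2180, b = 745, c = 473, d = 388.
OR = (a·d)/(b·c) = (2180 × 388) / (745 × 473) = 845840 / 352385 = 2.40033

2.40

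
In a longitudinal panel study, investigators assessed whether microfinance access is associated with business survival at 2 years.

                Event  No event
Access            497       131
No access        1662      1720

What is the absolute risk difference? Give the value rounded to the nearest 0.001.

0.300

Cells: a = 497, b = 131, c = 1662, d = 1720.
Risk in exposed = 497/628 = 0.791401; risk in unexposed = 1662/3382 = 0.491425.
Risk difference = 0.791401 − 0.491425 = 0.299976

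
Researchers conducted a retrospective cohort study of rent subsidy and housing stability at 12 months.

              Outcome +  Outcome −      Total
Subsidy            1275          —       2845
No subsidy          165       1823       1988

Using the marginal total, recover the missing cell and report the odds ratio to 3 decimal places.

8.972

The missing cell is in the exposed row: 2845 − 1275 = 1570.
So a = 1275, b = 1570, c = 165, d = 1823.
OR = (a·d)/(b·c) = (1275 × 1823) / (1570 × 165) = 2324325 / 259050 = 8.97250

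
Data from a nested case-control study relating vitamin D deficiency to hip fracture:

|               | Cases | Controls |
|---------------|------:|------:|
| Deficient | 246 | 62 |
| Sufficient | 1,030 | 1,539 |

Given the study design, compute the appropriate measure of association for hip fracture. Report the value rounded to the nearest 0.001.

5.928

Cells: a = 246, b = 62, c = 1030, d = 1539.
This is a nested case-control study: participants were sampled on outcome status, so risks in the source population cannot be estimated directly — relative risk is not valid here. The odds ratio is the appropriate measure.
OR = (a·d)/(b·c) = (246 × 1539) / (62 × 1030) = 378594 / 63860 = 5.92850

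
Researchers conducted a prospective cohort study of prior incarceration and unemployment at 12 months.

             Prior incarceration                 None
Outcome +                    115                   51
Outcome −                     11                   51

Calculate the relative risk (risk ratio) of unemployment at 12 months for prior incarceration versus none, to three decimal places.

Reading the table with exposure as columns: a = 115 (Prior incarceration, case), b = 11 (Prior incarceration, non-case), c = 51 (None, case), d = 51.
Risk in exposed = 115/126 = 0.91270; risk in unexposed = 51/102 = 0.50000.
RR = 0.91270 / 0.50000 = 1.82540
The risk among the exposed is 1.83 times that among the unexposed.

1.825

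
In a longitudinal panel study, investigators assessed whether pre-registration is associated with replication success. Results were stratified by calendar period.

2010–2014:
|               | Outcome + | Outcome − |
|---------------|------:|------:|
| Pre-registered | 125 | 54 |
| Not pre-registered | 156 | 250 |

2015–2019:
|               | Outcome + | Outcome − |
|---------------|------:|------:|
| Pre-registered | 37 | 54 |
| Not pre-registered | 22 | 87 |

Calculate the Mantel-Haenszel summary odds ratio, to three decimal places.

3.418

OR_MH = Σ(aᵢdᵢ/nᵢ) / Σ(bᵢcᵢ/nᵢ), where nᵢ is the stratum total.
Stratum 1 (2010–2014): n = 585; a·d/n = 125·250/585 = 53.4188; b·c/n = 54·156/585 = 14.4000
Stratum 2 (2015–2019): n = 200; a·d/n = 37·87/200 = 16.0950; b·c/n = 54·22/200 = 5.9400
OR_MH = (53.4188 + 16.0950) / (14.4000 + 5.9400) = 69.5138 / 20.3400 = 3.41759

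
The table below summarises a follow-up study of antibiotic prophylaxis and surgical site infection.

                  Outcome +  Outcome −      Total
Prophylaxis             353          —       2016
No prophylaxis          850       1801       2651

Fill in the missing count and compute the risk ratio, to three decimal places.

The missing cell is in the exposed row: 2016 − 353 = 1663.
So a = 353, b = 1663, c = 850, d = 1801.
RR = [a/(a+b)] / [c/(c+d)] = (353/2016) / (850/2651) = 0.17510/0.32063 = 0.54610

0.546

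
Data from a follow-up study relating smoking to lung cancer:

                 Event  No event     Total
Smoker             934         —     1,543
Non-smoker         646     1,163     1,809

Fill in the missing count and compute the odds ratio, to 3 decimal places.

The missing cell is in the exposed row: 1543 − 934 = 609.
So a = 934, b = 609, c = 646, d = 1163.
OR = (a·d)/(b·c) = (934 × 1163) / (609 × 646) = 1086242 / 393414 = 2.76107

2.761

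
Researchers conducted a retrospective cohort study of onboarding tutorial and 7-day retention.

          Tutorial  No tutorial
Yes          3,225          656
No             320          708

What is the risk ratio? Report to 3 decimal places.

Reading the table with exposure as columns: a = 3225 (Tutorial, case), b = 320 (Tutorial, non-case), c = 656 (No tutorial, case), d = 708.
Risk in exposed = 3225/3545 = 0.90973; risk in unexposed = 656/1364 = 0.48094.
RR = 0.90973 / 0.48094 = 1.89158
The risk among the exposed is 1.89 times that among the unexposed.

1.892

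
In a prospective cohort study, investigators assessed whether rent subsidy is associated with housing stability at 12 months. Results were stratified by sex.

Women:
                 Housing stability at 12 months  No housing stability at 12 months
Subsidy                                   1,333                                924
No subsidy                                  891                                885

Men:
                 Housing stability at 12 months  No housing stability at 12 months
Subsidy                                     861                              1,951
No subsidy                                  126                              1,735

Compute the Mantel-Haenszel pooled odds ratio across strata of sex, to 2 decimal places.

2.38

OR_MH = Σ(aᵢdᵢ/nᵢ) / Σ(bᵢcᵢ/nᵢ), where nᵢ is the stratum total.
Stratum 1 (Women): n = 4033; a·d/n = 1333·885/4033 = 292.5130; b·c/n = 924·891/4033 = 204.1369
Stratum 2 (Men): n = 4673; a·d/n = 861·1735/4673 = 319.6737; b·c/n = 1951·126/4673 = 52.6056
OR_MH = (292.5130 + 319.6737) / (204.1369 + 52.6056) = 612.1867 / 256.7425 = 2.38444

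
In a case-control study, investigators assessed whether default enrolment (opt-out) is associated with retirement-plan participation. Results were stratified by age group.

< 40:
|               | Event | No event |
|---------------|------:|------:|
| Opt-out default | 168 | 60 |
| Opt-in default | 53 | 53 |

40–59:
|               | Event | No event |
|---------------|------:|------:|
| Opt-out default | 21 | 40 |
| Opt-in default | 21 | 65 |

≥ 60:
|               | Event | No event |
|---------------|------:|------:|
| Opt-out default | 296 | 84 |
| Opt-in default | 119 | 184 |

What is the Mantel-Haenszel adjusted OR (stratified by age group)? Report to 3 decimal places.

3.873

OR_MH = Σ(aᵢdᵢ/nᵢ) / Σ(bᵢcᵢ/nᵢ), where nᵢ is the stratum total.
Stratum 1 (< 40): n = 334; a·d/n = 168·53/334 = 26.6587; b·c/n = 60·53/334 = 9.5210
Stratum 2 (40–59): n = 147; a·d/n = 21·65/147 = 9.2857; b·c/n = 40·21/147 = 5.7143
Stratum 3 (≥ 60): n = 683; a·d/n = 296·184/683 = 79.7423; b·c/n = 84·119/683 = 14.6354
OR_MH = (26.6587 + 9.2857 + 79.7423) / (9.5210 + 5.7143 + 14.6354) = 115.6867 / 29.8707 = 3.87292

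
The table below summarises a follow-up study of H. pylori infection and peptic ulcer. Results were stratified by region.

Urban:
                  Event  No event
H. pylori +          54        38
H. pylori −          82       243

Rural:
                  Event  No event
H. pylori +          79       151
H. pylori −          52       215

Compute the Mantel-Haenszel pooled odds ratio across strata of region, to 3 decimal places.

2.821

OR_MH = Σ(aᵢdᵢ/nᵢ) / Σ(bᵢcᵢ/nᵢ), where nᵢ is the stratum total.
Stratum 1 (Urban): n = 417; a·d/n = 54·243/417 = 31.4676; b·c/n = 38·82/417 = 7.4724
Stratum 2 (Rural): n = 497; a·d/n = 79·215/497 = 34.1751; b·c/n = 151·52/497 = 15.7988
OR_MH = (31.4676 + 34.1751) / (7.4724 + 15.7988) = 65.6427 / 23.2712 = 2.82077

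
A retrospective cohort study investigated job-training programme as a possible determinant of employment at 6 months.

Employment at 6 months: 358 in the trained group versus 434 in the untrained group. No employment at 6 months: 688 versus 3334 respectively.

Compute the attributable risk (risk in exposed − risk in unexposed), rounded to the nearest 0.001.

From the description: a = 358, b = 688, c = 434, d = 3334.
Risk in exposed = 358/1046 = 0.342256; risk in unexposed = 434/3768 = 0.115180.
Risk difference = 0.342256 − 0.115180 = 0.227076

0.227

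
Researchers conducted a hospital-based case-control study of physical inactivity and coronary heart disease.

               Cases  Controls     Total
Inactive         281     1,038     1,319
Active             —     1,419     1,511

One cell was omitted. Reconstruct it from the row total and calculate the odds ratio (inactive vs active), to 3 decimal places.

The missing cell is in the unexposed row: 1511 − 1419 = 92.
So a = 281, b = 1038, c = 92, d = 1419.
OR = (a·d)/(b·c) = (281 × 1419) / (1038 × 92) = 398739 / 95496 = 4.17545

4.175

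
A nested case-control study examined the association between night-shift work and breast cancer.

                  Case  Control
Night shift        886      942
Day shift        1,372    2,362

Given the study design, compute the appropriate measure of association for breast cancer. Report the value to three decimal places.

Cells: a = 886, b = 942, c = 1372, d = 2362.
This is a nested case-control study: participants were sampled on outcome status, so risks in the source population cannot be estimated directly — relative risk is not valid here. The odds ratio is the appropriate measure.
OR = (a·d)/(b·c) = (886 × 2362) / (942 × 1372) = 2092732 / 1292424 = 1.61923

1.619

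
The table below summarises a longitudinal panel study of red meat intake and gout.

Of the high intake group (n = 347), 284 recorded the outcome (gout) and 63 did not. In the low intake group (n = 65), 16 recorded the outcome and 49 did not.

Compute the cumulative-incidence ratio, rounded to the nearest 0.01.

3.32

From the description: a = 284, b = 63, c = 16, d = 49.
Risk in exposed = 284/347 = 0.81844; risk in unexposed = 16/65 = 0.24615.
RR = 0.81844 / 0.24615 = 3.32493
The risk among the exposed is 3.32 times that among the unexposed.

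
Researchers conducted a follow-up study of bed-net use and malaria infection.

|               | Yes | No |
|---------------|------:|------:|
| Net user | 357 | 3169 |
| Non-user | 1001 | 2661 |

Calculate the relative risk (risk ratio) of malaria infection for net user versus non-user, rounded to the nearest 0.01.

0.37

Cells: a = 357, b = 3169, c = 1001, d = 2661.
Risk in exposed = 357/3526 = 0.10125; risk in unexposed = 1001/3662 = 0.27335.
RR = 0.10125 / 0.27335 = 0.37040
The risk is 63% lower among the exposed than among the unexposed.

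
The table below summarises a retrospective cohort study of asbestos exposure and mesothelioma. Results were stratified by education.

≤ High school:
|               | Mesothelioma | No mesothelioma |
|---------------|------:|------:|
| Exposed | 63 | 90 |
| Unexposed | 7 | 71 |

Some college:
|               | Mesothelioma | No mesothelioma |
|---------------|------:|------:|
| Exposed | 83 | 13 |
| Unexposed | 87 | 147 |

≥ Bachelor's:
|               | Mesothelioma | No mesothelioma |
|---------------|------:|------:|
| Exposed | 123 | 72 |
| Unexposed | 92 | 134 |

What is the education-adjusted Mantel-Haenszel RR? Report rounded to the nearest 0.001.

RR_MH = Σ(aᵢ·n₀ᵢ/nᵢ) / Σ(cᵢ·n₁ᵢ/nᵢ), with n₁ᵢ = aᵢ+bᵢ (exposed), n₀ᵢ = cᵢ+dᵢ (unexposed), nᵢ = n₁ᵢ+n₀ᵢ.
Stratum 1 (≤ High school): n₁ = 153, n₀ = 78, n = 231; a·n₀/n = 63·78/231 = 21.2727; c·n₁/n = 7·153/231 = 4.6364
Stratum 2 (Some college): n₁ = 96, n₀ = 234, n = 330; a·n₀/n = 83·234/330 = 58.8545; c·n₁/n = 87·96/330 = 25.3091
Stratum 3 (≥ Bachelor's): n₁ = 195, n₀ = 226, n = 421; a·n₀/n = 123·226/421 = 66.0285; c·n₁/n = 92·195/421 = 42.6128
RR_MH = (21.2727 + 58.8545 + 66.0285) / (4.6364 + 25.3091 + 42.6128) = 146.1558 / 72.5583 = 2.01432

2.014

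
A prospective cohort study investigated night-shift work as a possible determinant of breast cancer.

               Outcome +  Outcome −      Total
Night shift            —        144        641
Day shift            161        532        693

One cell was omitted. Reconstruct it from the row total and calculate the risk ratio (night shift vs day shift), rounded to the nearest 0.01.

The missing cell is in the exposed row: 641 − 144 = 497.
So a = 497, b = 144, c = 161, d = 532.
RR = [a/(a+b)] / [c/(c+d)] = (497/641) / (161/693) = 0.77535/0.23232 = 3.33738

3.34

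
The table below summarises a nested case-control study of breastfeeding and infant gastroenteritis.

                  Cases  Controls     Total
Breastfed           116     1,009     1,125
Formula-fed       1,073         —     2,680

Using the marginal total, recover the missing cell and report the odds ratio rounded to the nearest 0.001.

0.172

The missing cell is in the unexposed row: 2680 − 1073 = 1607.
So a = 116, b = 1009, c = 1073, d = 1607.
OR = (a·d)/(b·c) = (116 × 1607) / (1009 × 1073) = 186412 / 1082657 = 0.17218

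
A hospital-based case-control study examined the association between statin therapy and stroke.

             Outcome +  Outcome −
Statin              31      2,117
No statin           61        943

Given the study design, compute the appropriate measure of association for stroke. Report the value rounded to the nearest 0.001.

Cells: a = 31, b = 2117, c = 61, d = 943.
This is a hospital-based case-control study: participants were sampled on outcome status, so risks in the source population cannot be estimated directly — relative risk is not valid here. The odds ratio is the appropriate measure.
OR = (a·d)/(b·c) = (31 × 943) / (2117 × 61) = 29233 / 129137 = 0.22637

0.226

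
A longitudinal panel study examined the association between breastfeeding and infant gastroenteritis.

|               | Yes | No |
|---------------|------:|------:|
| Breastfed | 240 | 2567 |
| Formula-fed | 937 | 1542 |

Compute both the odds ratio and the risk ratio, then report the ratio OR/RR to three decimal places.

Cells: a = 240, b = 2567, c = 937, d = 1542.
OR = (240·1542)/(2567·937) = 370080/2405279 = 0.15386
Risk in exposed = 240/2807 = 0.08550; risk in unexposed = 937/2479 = 0.37797; RR = 0.22621
OR/RR = 0.15386 / 0.22621 = 0.68018
The outcome is not rare, so the OR lies further from 1 than the RR.

0.680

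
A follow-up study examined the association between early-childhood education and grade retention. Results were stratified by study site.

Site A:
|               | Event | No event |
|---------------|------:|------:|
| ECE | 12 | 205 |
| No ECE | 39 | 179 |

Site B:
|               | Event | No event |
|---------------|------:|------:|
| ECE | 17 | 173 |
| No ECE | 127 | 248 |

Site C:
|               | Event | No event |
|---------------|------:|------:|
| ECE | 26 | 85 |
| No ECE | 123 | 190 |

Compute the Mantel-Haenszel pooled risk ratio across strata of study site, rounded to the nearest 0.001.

RR_MH = Σ(aᵢ·n₀ᵢ/nᵢ) / Σ(cᵢ·n₁ᵢ/nᵢ), with n₁ᵢ = aᵢ+bᵢ (exposed), n₀ᵢ = cᵢ+dᵢ (unexposed), nᵢ = n₁ᵢ+n₀ᵢ.
Stratum 1 (Site A): n₁ = 217, n₀ = 218, n = 435; a·n₀/n = 12·218/435 = 6.0138; c·n₁/n = 39·217/435 = 19.4552
Stratum 2 (Site B): n₁ = 190, n₀ = 375, n = 565; a·n₀/n = 17·375/565 = 11.2832; c·n₁/n = 127·190/565 = 42.7080
Stratum 3 (Site C): n₁ = 111, n₀ = 313, n = 424; a·n₀/n = 26·313/424 = 19.1934; c·n₁/n = 123·111/424 = 32.2005
RR_MH = (6.0138 + 11.2832 + 19.1934) / (19.4552 + 42.7080 + 32.2005) = 36.4904 / 94.3636 = 0.38670

0.387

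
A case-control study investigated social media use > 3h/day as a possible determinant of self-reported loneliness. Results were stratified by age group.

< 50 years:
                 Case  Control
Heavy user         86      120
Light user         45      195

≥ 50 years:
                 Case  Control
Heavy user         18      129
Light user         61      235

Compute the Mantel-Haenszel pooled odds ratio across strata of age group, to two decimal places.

OR_MH = Σ(aᵢdᵢ/nᵢ) / Σ(bᵢcᵢ/nᵢ), where nᵢ is the stratum total.
Stratum 1 (< 50 years): n = 446; a·d/n = 86·195/446 = 37.6009; b·c/n = 120·45/446 = 12.1076
Stratum 2 (≥ 50 years): n = 443; a·d/n = 18·235/443 = 9.5485; b·c/n = 129·61/443 = 17.7630
OR_MH = (37.6009 + 9.5485) / (12.1076 + 17.7630) = 47.1494 / 29.8706 = 1.57846

1.58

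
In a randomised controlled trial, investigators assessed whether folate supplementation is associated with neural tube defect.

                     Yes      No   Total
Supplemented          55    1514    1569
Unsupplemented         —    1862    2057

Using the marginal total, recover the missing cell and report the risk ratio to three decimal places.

The missing cell is in the unexposed row: 2057 − 1862 = 195.
So a = 55, b = 1514, c = 195, d = 1862.
RR = [a/(a+b)] / [c/(c+d)] = (55/1569) / (195/2057) = 0.03505/0.09480 = 0.36978

0.370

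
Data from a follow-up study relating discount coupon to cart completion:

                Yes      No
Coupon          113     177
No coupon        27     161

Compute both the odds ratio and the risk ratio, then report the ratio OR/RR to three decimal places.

Cells: a = 113, b = 177, c = 27, d = 161.
OR = (113·161)/(177·27) = 18193/4779 = 3.80686
Risk in exposed = 113/290 = 0.38966; risk in unexposed = 27/188 = 0.14362; RR = 2.71315
OR/RR = 3.80686 / 2.71315 = 1.40311
The outcome is not rare, so the OR lies further from 1 than the RR.

1.403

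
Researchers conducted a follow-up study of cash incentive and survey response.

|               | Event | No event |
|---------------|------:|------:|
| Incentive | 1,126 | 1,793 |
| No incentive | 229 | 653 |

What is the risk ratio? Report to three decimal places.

Cells: a = 1126, b = 1793, c = 229, d = 653.
Risk in exposed = 1126/2919 = 0.38575; risk in unexposed = 229/882 = 0.25964.
RR = 0.38575 / 0.25964 = 1.48572
The risk among the exposed is 1.49 times that among the unexposed.

1.486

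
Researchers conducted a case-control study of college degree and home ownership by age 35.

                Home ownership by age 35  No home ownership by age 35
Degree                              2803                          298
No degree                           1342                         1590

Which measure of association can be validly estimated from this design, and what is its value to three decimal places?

Cells: a = 2803, b = 298, c = 1342, d = 1590.
This is a case-control study: participants were sampled on outcome status, so risks in the source population cannot be estimated directly — relative risk is not valid here. The odds ratio is the appropriate measure.
OR = (a·d)/(b·c) = (2803 × 1590) / (298 × 1342) = 4456770 / 399916 = 11.14427

11.144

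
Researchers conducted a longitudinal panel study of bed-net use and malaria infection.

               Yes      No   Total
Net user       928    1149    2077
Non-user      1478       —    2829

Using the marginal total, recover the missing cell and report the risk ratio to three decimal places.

0.855

The missing cell is in the unexposed row: 2829 − 1478 = 1351.
So a = 928, b = 1149, c = 1478, d = 1351.
RR = [a/(a+b)] / [c/(c+d)] = (928/2077) / (1478/2829) = 0.44680/0.52245 = 0.85520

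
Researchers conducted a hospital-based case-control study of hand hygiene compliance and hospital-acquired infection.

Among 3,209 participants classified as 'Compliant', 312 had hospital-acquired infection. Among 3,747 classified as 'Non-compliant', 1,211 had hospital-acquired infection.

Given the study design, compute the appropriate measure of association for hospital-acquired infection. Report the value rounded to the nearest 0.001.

0.226

From the description: a = 312, b = 2897, c = 1211, d = 2536.
This is a hospital-based case-control study: participants were sampled on outcome status, so risks in the source population cannot be estimated directly — relative risk is not valid here. The odds ratio is the appropriate measure.
OR = (a·d)/(b·c) = (312 × 2536) / (2897 × 1211) = 791232 / 3508267 = 0.22553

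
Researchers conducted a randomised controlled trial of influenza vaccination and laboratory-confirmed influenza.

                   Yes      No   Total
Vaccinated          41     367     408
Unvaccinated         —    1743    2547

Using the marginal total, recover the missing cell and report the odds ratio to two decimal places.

0.24

The missing cell is in the unexposed row: 2547 − 1743 = 804.
So a = 41, b = 367, c = 804, d = 1743.
OR = (a·d)/(b·c) = (41 × 1743) / (367 × 804) = 71463 / 295068 = 0.24219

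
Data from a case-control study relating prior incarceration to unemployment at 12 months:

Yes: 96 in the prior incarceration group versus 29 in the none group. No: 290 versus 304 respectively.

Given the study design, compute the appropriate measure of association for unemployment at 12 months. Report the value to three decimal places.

From the description: a = 96, b = 290, c = 29, d = 304.
This is a case-control study: participants were sampled on outcome status, so risks in the source population cannot be estimated directly — relative risk is not valid here. The odds ratio is the appropriate measure.
OR = (a·d)/(b·c) = (96 × 304) / (290 × 29) = 29184 / 8410 = 3.47015

3.470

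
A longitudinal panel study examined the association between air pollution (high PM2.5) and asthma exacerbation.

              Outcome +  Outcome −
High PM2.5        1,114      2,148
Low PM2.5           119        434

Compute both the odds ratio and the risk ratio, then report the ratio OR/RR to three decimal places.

1.192

Cells: a = 1114, b = 2148, c = 119, d = 434.
OR = (1114·434)/(2148·119) = 483476/255612 = 1.89144
Risk in exposed = 1114/3262 = 0.34151; risk in unexposed = 119/553 = 0.21519; RR = 1.58701
OR/RR = 1.89144 / 1.58701 = 1.19183
The outcome is not rare, so the OR lies further from 1 than the RR.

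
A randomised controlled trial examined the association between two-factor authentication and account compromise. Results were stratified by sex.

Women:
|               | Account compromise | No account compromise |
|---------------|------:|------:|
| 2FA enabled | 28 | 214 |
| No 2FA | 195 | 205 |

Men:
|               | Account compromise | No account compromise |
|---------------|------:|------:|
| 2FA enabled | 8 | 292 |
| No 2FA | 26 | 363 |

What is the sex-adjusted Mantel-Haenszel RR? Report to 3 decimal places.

RR_MH = Σ(aᵢ·n₀ᵢ/nᵢ) / Σ(cᵢ·n₁ᵢ/nᵢ), with n₁ᵢ = aᵢ+bᵢ (exposed), n₀ᵢ = cᵢ+dᵢ (unexposed), nᵢ = n₁ᵢ+n₀ᵢ.
Stratum 1 (Women): n₁ = 242, n₀ = 400, n = 642; a·n₀/n = 28·400/642 = 17.4455; c·n₁/n = 195·242/642 = 73.5047
Stratum 2 (Men): n₁ = 300, n₀ = 389, n = 689; a·n₀/n = 8·389/689 = 4.5167; c·n₁/n = 26·300/689 = 11.3208
RR_MH = (17.4455 + 4.5167) / (73.5047 + 11.3208) = 21.9622 / 84.8254 = 0.25891

0.259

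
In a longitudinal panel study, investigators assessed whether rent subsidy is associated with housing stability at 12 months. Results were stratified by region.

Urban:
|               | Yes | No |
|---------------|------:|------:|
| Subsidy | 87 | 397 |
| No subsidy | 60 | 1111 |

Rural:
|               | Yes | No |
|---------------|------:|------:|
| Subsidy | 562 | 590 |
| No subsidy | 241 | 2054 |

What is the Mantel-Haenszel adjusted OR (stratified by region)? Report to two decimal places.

7.07

OR_MH = Σ(aᵢdᵢ/nᵢ) / Σ(bᵢcᵢ/nᵢ), where nᵢ is the stratum total.
Stratum 1 (Urban): n = 1655; a·d/n = 87·1111/1655 = 58.4030; b·c/n = 397·60/1655 = 14.3927
Stratum 2 (Rural): n = 3447; a·d/n = 562·2054/3447 = 334.8848; b·c/n = 590·241/3447 = 41.2504
OR_MH = (58.4030 + 334.8848) / (14.3927 + 41.2504) = 393.2878 / 55.6431 = 7.06804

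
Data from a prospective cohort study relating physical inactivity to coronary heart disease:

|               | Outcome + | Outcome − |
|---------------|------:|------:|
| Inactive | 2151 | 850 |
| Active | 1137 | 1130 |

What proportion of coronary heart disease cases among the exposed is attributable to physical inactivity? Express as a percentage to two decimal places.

30.03

Cells: a = 2151, b = 850, c = 1137, d = 1130.
Risk in exposed = 2151/3001 = 0.71676; risk in unexposed = 1137/2267 = 0.50154.
RR = 0.71676/0.50154 = 1.42911
AR% = (RR − 1)/RR × 100 = (1.42911 − 1)/1.42911 × 100 = 30.0263%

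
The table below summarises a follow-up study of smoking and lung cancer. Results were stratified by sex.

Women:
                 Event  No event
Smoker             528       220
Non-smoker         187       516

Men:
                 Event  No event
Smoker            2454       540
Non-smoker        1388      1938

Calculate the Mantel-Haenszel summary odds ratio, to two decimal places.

OR_MH = Σ(aᵢdᵢ/nᵢ) / Σ(bᵢcᵢ/nᵢ), where nᵢ is the stratum total.
Stratum 1 (Women): n = 1451; a·d/n = 528·516/1451 = 187.7657; b·c/n = 220·187/1451 = 28.3529
Stratum 2 (Men): n = 6320; a·d/n = 2454·1938/6320 = 752.5082; b·c/n = 540·1388/6320 = 118.5949
OR_MH = (187.7657 + 752.5082) / (28.3529 + 118.5949) = 940.2739 / 146.9478 = 6.39869

6.40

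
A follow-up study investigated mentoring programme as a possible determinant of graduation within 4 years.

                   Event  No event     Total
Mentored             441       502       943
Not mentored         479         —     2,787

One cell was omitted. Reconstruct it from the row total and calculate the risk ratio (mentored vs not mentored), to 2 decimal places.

The missing cell is in the unexposed row: 2787 − 479 = 2308.
So a = 441, b = 502, c = 479, d = 2308.
RR = [a/(a+b)] / [c/(c+d)] = (441/943) / (479/2787) = 0.46766/0.17187 = 2.72100

2.72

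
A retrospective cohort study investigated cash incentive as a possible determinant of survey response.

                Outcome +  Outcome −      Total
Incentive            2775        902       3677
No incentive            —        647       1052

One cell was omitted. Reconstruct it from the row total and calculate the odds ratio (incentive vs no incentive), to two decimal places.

4.91

The missing cell is in the unexposed row: 1052 − 647 = 405.
So a = 2775, b = 902, c = 405, d = 647.
OR = (a·d)/(b·c) = (2775 × 647) / (902 × 405) = 1795425 / 365310 = 4.91480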